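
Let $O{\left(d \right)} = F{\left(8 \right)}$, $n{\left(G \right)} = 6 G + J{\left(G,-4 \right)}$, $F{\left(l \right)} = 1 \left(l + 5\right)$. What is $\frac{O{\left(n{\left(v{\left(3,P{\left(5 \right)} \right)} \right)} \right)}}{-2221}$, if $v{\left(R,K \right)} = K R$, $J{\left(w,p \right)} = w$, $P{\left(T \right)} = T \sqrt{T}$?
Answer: $- \frac{13}{2221} \approx -0.0058532$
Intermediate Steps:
$P{\left(T \right)} = T^{\frac{3}{2}}$
$F{\left(l \right)} = 5 + l$ ($F{\left(l \right)} = 1 \left(5 + l\right) = 5 + l$)
$n{\left(G \right)} = 7 G$ ($n{\left(G \right)} = 6 G + G = 7 G$)
$O{\left(d \right)} = 13$ ($O{\left(d \right)} = 5 + 8 = 13$)
$\frac{O{\left(n{\left(v{\left(3,P{\left(5 \right)} \right)} \right)} \right)}}{-2221} = \frac{13}{-2221} = 13 \left(- \frac{1}{2221}\right) = - \frac{13}{2221}$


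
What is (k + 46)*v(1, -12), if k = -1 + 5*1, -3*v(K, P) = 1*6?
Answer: -100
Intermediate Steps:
v(K, P) = -2 (v(K, P) = -6/3 = -⅓*6 = -2)
k = 4 (k = -1 + 5 = 4)
(k + 46)*v(1, -12) = (4 + 46)*(-2) = 50*(-2) = -100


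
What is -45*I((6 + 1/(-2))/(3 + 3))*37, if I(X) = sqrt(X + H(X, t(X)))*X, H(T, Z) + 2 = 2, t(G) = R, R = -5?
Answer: -2035*sqrt(33)/8 ≈ -1461.3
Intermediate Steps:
t(G) = -5
H(T, Z) = 0 (H(T, Z) = -2 + 2 = 0)
I(X) = X**(3/2) (I(X) = sqrt(X + 0)*X = sqrt(X)*X = X**(3/2))
-45*I((6 + 1/(-2))/(3 + 3))*37 = -45*(6 + 1/(-2))**(3/2)/(3 + 3)**(3/2)*37 = -45*sqrt(6)*(6 - 1/2)**(3/2)/36*37 = -45*11*sqrt(33)/72*37 = -55*sqrt(33)/8*37 = -2035*sqrt(33)/8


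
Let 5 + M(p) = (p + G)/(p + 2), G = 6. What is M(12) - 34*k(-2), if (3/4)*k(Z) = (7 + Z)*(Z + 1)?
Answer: 4682/21 ≈ 222.95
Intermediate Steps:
k(Z) = 4*(1 + Z)*(7 + Z)/3 (k(Z) = 4*((7 + Z)*(Z + 1))/3 = 4*((7 + Z)*(1 + Z))/3 = 4*((1 + Z)*(7 + Z))/3 = 4*(1 + Z)*(7 + Z)/3)
M(p) = -5 + (6 + p)/(2 + p) (M(p) = -5 + (p + 6)/(p + 2) = -5 + (6 + p)/(2 + p))
M(12) - 34*k(-2) = 4*(-1 - 1*12)/(2 + 12) - 34*(28/3 + (4/3)*(-2)**2 + (32/3)*(-2)) = 4*(-1 - 12)/14 - 34*(28/3 + (4/3)*4 - 64/3) = 4*(1/14)*(-13) - 34*(28/3 + 16/3 - 64/3) = -26/7 - 34*(-20/3) = -26/7 + 680/3 = 4682/21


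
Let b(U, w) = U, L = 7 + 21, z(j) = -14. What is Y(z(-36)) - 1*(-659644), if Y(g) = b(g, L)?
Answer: 659630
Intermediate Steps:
L = 28
Y(g) = g
Y(z(-36)) - 1*(-659644) = -14 - 1*(-659644) = -14 + 659644 = 659630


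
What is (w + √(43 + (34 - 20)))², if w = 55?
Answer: (55 + √57)² ≈ 3912.5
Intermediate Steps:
(w + √(43 + (34 - 20)))² = (55 + √(43 + (34 - 20)))² = (55 + √(43 + 14))² = (55 + √57)²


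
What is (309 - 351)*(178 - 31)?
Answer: -6174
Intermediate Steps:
(309 - 351)*(178 - 31) = -42*147 = -6174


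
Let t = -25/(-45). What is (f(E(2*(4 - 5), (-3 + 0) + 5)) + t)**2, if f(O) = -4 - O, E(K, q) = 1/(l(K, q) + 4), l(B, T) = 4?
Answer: 66049/5184 ≈ 12.741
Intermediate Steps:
E(K, q) = 1/8 (E(K, q) = 1/(4 + 4) = 1/8)
t = 5/9 (t = -25*(-1/45) = 5/9 ≈ 0.55556)
(f(E(2*(4 - 5), (-3 + 0) + 5)) + t)**2 = ((-4 - 1*1/8) + 5/9)**2 = ((-4 - 1/8) + 5/9)**2 = (-33/8 + 5/9)**2 = (-257/72)**2 = 66049/5184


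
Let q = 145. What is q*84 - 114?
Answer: 12066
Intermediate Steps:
q*84 - 114 = 145*84 - 114 = 12180 - 114 = 12066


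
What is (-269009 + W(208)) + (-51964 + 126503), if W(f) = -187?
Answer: -194657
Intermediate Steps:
(-269009 + W(208)) + (-51964 + 126503) = (-269009 - 187) + (-51964 + 126503) = -269196 + 74539 = -194657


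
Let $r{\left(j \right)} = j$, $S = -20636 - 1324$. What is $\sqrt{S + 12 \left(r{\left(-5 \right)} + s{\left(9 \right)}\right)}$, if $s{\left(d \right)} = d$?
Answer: $2 i \sqrt{5478} \approx 148.03 i$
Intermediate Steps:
$S = -21960$
$\sqrt{S + 12 \left(r{\left(-5 \right)} + s{\left(9 \right)}\right)} = \sqrt{-21960 + 12 \left(-5 + 9\right)} = \sqrt{-21960 + 12 \cdot 4} = \sqrt{-21960 + 48} = \sqrt{-21912} = 2 i \sqrt{5478}$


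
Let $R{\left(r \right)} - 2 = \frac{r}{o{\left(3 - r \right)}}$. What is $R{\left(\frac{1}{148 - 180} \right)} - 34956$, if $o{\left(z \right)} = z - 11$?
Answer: $- \frac{8913269}{255} \approx -34954.0$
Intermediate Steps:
$o{\left(z \right)} = -11 + z$
$R{\left(r \right)} = 2 + \frac{r}{-8 - r}$ ($R{\left(r \right)} = 2 + \frac{r}{-11 - \left(-3 + r\right)} = 2 + \frac{r}{-8 - r}$)
$R{\left(\frac{1}{148 - 180} \right)} - 34956 = \frac{16 + \frac{1}{148 - 180}}{8 + \frac{1}{148 - 180}} - 34956 = \frac{16 + \frac{1}{-32}}{8 + \frac{1}{-32}} - 34956 = \frac{16 - \frac{1}{32}}{8 - \frac{1}{32}} - 34956 = \frac{1}{\frac{255}{32}} \cdot \frac{511}{32} - 34956 = \frac{32}{255} \cdot \frac{511}{32} - 34956 = \frac{511}{255} - 34956 = - \frac{8913269}{255}$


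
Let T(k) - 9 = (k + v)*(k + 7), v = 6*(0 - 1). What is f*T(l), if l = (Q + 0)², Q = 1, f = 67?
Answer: -2077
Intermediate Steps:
v = -6 (v = 6*(-1) = -6)
l = 1 (l = (1 + 0)² = 1² = 1)
T(k) = 9 + (-6 + k)*(7 + k) (T(k) = 9 + (k - 6)*(k + 7) = 9 + (-6 + k)*(7 + k))
f*T(l) = 67*(-33 + 1 + 1²) = 67*(-33 + 1 + 1) = 67*(-31) = -2077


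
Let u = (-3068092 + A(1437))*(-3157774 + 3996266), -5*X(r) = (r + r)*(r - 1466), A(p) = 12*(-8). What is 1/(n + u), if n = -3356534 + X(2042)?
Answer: -5/12863274597534 ≈ -3.8870e-13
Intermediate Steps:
A(p) = -96
X(r) = -2*r*(-1466 + r)/5 (X(r) = -(r + r)*(r - 1466)/5 = -2*r*(-1466 + r)/5)
n = -19135054/5 (n = -3356534 + (⅖)*2042*(1466 - 1*2042) = -3356534 + (⅖)*2042*(1466 - 2042) = -3356534 + (⅖)*2042*(-576) = -3356534 - 2352384/5 = -19135054/5 ≈ -3.8270e+6)
u = -2572651092496 (u = (-3068092 - 96)*(-3157774 + 3996266) = -3068188*838492 = -2572651092496)
1/(n + u) = 1/(-19135054/5 - 2572651092496) = 1/(-12863274597534/5) = -5/12863274597534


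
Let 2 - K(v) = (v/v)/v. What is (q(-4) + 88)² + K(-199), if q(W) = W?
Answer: 1404543/199 ≈ 7058.0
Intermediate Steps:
K(v) = 2 - 1/v (K(v) = 2 - v/v/v = 2 - 1/v)
(q(-4) + 88)² + K(-199) = (-4 + 88)² + (2 - 1/(-199)) = 84² + (2 - 1*(-1/199)) = 7056 + (2 + 1/199) = 7056 + 399/199 = 1404543/199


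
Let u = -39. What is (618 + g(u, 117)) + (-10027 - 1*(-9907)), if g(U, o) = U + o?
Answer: 576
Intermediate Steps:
(618 + g(u, 117)) + (-10027 - 1*(-9907)) = (618 + (-39 + 117)) + (-10027 - 1*(-9907)) = (618 + 78) + (-10027 + 9907) = 696 - 120 = 576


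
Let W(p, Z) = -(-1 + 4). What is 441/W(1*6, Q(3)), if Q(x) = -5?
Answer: -147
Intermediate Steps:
W(p, Z) = -3 (W(p, Z) = -1*3 = -3)
441/W(1*6, Q(3)) = 441/(-3) = 441*(-1/3) = -147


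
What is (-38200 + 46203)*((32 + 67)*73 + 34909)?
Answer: 337214408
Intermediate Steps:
(-38200 + 46203)*((32 + 67)*73 + 34909) = 8003*(99*73 + 34909) = 8003*(7227 + 34909) = 8003*42136 = 337214408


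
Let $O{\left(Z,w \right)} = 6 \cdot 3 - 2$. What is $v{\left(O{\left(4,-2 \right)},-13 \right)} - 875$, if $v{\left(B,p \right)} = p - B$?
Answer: $-904$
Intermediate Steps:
$O{\left(Z,w \right)} = 16$ ($O{\left(Z,w \right)} = 18 - 2 = 16$)
$v{\left(O{\left(4,-2 \right)},-13 \right)} - 875 = \left(-13 - 16\right) - 875 = -29 - 875 = -904$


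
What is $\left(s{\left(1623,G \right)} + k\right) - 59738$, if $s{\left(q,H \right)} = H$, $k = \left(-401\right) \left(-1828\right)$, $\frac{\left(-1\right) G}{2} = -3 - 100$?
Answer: $673496$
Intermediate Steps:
$G = 206$ ($G = - 2 \left(-3 - 100\right) = \left(-2\right) \left(-103\right) = 206$)
$k = 733028$
$\left(s{\left(1623,G \right)} + k\right) - 59738 = \left(206 + 733028\right) - 59738 = 733234 - 59738 = 673496$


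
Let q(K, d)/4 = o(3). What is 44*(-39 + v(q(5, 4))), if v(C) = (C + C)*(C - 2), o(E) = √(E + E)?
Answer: 6732 - 704*√6 ≈ 5007.6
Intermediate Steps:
o(E) = √2*√E (o(E) = √(2*E) = √2*√E)
q(K, d) = 4*√6 (q(K, d) = 4*(√2*√3) = 4*√6)
v(C) = 2*C*(-2 + C) (v(C) = (2*C)*(-2 + C) = 2*C*(-2 + C))
44*(-39 + v(q(5, 4))) = 44*(-39 + 2*(4*√6)*(-2 + 4*√6)) = 44*(-39 + 8*√6*(-2 + 4*√6)) = -1716 + 352*√6*(-2 + 4*√6)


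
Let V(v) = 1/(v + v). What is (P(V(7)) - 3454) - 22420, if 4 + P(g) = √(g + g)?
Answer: -25878 + √7/7 ≈ -25878.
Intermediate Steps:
V(v) = 1/(2*v)
P(g) = -4 + √2*√g (P(g) = -4 + √(g + g) = -4 + √(2*g) = -4 + √2*√g)
(P(V(7)) - 3454) - 22420 = ((-4 + √2*√((½)/7)) - 3454) - 22420 = ((-4 + √2*√((½)*(⅐))) - 3454) - 22420 = ((-4 + √2*√(1/14)) - 3454) - 22420 = ((-4 + √2*(√14/14)) - 3454) - 22420 = ((-4 + √7/7) - 3454) - 22420 = (-3458 + √7/7) - 22420 = -25878 + √7/7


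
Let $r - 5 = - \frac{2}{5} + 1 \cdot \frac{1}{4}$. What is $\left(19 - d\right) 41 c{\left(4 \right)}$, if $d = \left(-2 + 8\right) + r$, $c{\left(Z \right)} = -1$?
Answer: $- \frac{6683}{20} \approx -334.15$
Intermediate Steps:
$r = \frac{97}{20}$ ($r = 5 + \left(- \frac{2}{5} + 1 \cdot \frac{1}{4}\right) = 5 + \left(\left(-2\right) \frac{1}{5} + 1 \cdot \frac{1}{4}\right) = 5 + \left(- \frac{2}{5} + \frac{1}{4}\right) = 5 - \frac{3}{20} = \frac{97}{20} \approx 4.85$)
$d = \frac{217}{20}$ ($d = \left(-2 + 8\right) + \frac{97}{20} = 6 + \frac{97}{20} = \frac{217}{20} \approx 10.85$)
$\left(19 - d\right) 41 c{\left(4 \right)} = \left(19 - \frac{217}{20}\right) 41 \left(-1\right) = \frac{163}{20} \cdot 41 \left(-1\right) = \frac{6683}{20} \left(-1\right) = - \frac{6683}{20}$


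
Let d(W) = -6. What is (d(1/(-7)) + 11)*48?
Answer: 240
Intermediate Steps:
(d(1/(-7)) + 11)*48 = (-6 + 11)*48 = 5*48 = 240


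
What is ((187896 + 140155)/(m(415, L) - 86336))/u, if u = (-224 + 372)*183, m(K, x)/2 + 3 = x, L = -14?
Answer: -328051/2339245080 ≈ -0.00014024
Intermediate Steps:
m(K, x) = -6 + 2*x
u = 27084 (u = 148*183 = 27084)
((187896 + 140155)/(m(415, L) - 86336))/u = ((187896 + 140155)/((-6 + 2*(-14)) - 86336))/27084 = (328051/((-6 - 28) - 86336))*(1/27084) = (328051/(-34 - 86336))*(1/27084) = (328051/(-86370))*(1/27084) = (328051*(-1/86370))*(1/27084) = -328051/86370*1/27084 = -328051/2339245080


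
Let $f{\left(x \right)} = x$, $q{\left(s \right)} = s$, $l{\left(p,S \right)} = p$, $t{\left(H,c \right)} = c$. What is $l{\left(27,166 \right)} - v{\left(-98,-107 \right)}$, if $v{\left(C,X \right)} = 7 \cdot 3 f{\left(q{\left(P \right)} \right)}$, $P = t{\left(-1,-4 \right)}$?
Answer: $111$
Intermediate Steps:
$P = -4$
$v{\left(C,X \right)} = -84$ ($v{\left(C,X \right)} = 7 \cdot 3 \left(-4\right) = 21 \left(-4\right) = -84$)
$l{\left(27,166 \right)} - v{\left(-98,-107 \right)} = 27 - -84 = 27 + 84 = 111$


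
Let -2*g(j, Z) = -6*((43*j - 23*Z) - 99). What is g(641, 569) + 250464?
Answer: 293595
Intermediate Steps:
g(j, Z) = -297 - 69*Z + 129*j (g(j, Z) = -(-3)*((43*j - 23*Z) - 99) = -(-3)*((-23*Z + 43*j) - 99) = -(-3)*(-99 - 23*Z + 43*j) = -(594 - 258*j + 138*Z)/2 = -297 - 69*Z + 129*j)
g(641, 569) + 250464 = (-297 - 69*569 + 129*641) + 250464 = (-297 - 39261 + 82689) + 250464 = 43131 + 250464 = 293595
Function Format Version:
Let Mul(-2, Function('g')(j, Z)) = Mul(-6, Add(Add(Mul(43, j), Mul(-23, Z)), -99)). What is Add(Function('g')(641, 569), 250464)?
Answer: 293595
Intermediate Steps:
Function('g')(j, Z) = Add(-297, Mul(-69, Z), Mul(129, j)) (Function('g')(j, Z) = Mul(Rational(-1, 2), Mul(-6, Add(Add(Mul(43, j), Mul(-23, Z)), -99))) = Mul(Rational(-1, 2), Mul(-6, Add(Add(Mul(-23, Z), Mul(43, j)), -99))) = Mul(Rational(-1, 2), Mul(-6, Add(-99, Mul(-23, Z), Mul(43, j)))) = Mul(Rational(-1, 2), Add(594, Mul(-258, j), Mul(138, Z))) = Add(-297, Mul(-69, Z), Mul(129, j)))
Add(Function('g')(641, 569), 250464) = Add(Add(-297, Mul(-69, 569), Mul(129, 641)), 250464) = Add(Add(-297, -39261, 82689), 250464) = Add(43131, 250464) = 293595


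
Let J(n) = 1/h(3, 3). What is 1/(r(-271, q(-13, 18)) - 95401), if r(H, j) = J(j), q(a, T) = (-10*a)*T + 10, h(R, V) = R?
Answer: -3/286202 ≈ -1.0482e-5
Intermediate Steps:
J(n) = ⅓ (J(n) = 1/3 = ⅓)
q(a, T) = 10 - 10*T*a (q(a, T) = -10*T*a + 10 = 10 - 10*T*a)
r(H, j) = ⅓
1/(r(-271, q(-13, 18)) - 95401) = 1/(⅓ - 95401) = 1/(-286202/3) = -3/286202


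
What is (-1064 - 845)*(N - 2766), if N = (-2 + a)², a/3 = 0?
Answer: 5272658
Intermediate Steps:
a = 0 (a = 3*0 = 0)
N = 4 (N = (-2 + 0)² = (-2)² = 4)
(-1064 - 845)*(N - 2766) = (-1064 - 845)*(4 - 2766) = -1909*(-2762) = 5272658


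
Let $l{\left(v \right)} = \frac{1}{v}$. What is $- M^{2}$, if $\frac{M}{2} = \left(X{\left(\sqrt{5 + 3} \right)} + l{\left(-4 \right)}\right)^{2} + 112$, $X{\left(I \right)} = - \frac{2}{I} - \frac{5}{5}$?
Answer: $- \frac{3331425}{64} - \frac{9125 \sqrt{2}}{8} \approx -53667.0$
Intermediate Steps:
$X{\left(I \right)} = -1 - \frac{2}{I}$ ($X{\left(I \right)} = - \frac{2}{I} - 1 = -1 - \frac{2}{I}$)
$M = 224 + 2 \left(- \frac{1}{4} + \frac{\sqrt{2} \left(-2 - 2 \sqrt{2}\right)}{4}\right)^{2}$ ($M = 2 \left(\left(\frac{-2 - \sqrt{5 + 3}}{\sqrt{5 + 3}} + \frac{1}{-4}\right)^{2} + 112\right) = 2 \left(\left(\frac{-2 - \sqrt{8}}{\sqrt{8}} - \frac{1}{4}\right)^{2} + 112\right) = 2 \left(\left(\frac{-2 - 2 \sqrt{2}}{2 \sqrt{2}} - \frac{1}{4}\right)^{2} + 112\right) = 2 \left(\left(\frac{\sqrt{2}}{4} \left(-2 - 2 \sqrt{2}\right) - \frac{1}{4}\right)^{2} + 112\right) = 2 \left(\left(\frac{\sqrt{2} \left(-2 - 2 \sqrt{2}\right)}{4} - \frac{1}{4}\right)^{2} + 112\right) = 2 \left(\left(- \frac{1}{4} + \frac{\sqrt{2} \left(-2 - 2 \sqrt{2}\right)}{4}\right)^{2} + 112\right) = 2 \left(112 + \left(- \frac{1}{4} + \frac{\sqrt{2} \left(-2 - 2 \sqrt{2}\right)}{4}\right)^{2}\right) = 224 + 2 \left(- \frac{1}{4} + \frac{\sqrt{2} \left(-2 - 2 \sqrt{2}\right)}{4}\right)^{2} \approx 231.66$)
$- M^{2} = - \left(\frac{1825}{8} + \frac{5 \sqrt{2}}{2}\right)^{2}$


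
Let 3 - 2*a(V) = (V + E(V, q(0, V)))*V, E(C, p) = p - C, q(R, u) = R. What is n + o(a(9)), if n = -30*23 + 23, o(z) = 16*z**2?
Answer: -631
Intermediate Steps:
a(V) = 3/2 (a(V) = 3/2 - (V + (0 - V))*V/2 = 3/2 - (V - V)*V/2 = 3/2 - 0*V = 3/2 - 1/2*0 = 3/2 + 0 = 3/2)
n = -667 (n = -690 + 23 = -667)
n + o(a(9)) = -667 + 16*(3/2)**2 = -667 + 16*(9/4) = -667 + 36 = -631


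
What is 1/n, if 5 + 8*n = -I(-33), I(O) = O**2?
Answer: -4/547 ≈ -0.0073126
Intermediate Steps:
n = -547/4 (n = -5/8 + (-1*(-33)**2)/8 = -5/8 + (-1*1089)/8 = -5/8 + (1/8)*(-1089) = -5/8 - 1089/8 = -547/4 ≈ -136.75)
1/n = 1/(-547/4) = -4/547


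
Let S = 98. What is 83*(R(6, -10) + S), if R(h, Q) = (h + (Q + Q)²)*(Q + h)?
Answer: -126658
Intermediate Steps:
R(h, Q) = (Q + h)*(h + 4*Q²) (R(h, Q) = (h + (2*Q)²)*(Q + h) = (h + 4*Q²)*(Q + h) = (Q + h)*(h + 4*Q²))
83*(R(6, -10) + S) = 83*((6² + 4*(-10)³ - 10*6 + 4*6*(-10)²) + 98) = 83*((36 + 4*(-1000) - 60 + 4*6*100) + 98) = 83*((36 - 4000 - 60 + 2400) + 98) = 83*(-1624 + 98) = 83*(-1526) = -126658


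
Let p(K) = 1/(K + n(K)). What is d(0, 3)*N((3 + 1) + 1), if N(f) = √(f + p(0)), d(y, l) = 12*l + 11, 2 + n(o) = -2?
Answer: 47*√19/2 ≈ 102.43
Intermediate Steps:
n(o) = -4 (n(o) = -2 - 2 = -4)
d(y, l) = 11 + 12*l
p(K) = 1/(-4 + K) (p(K) = 1/(K - 4) = 1/(-4 + K))
N(f) = √(-¼ + f) (N(f) = √(f + 1/(-4 + 0)) = √(f + 1/(-4)) = √(f - ¼) = √(-¼ + f))
d(0, 3)*N((3 + 1) + 1) = (11 + 12*3)*(√(-1 + 4*((3 + 1) + 1))/2) = (11 + 36)*(√(-1 + 4*(4 + 1))/2) = 47*(√(-1 + 4*5)/2) = 47*(√(-1 + 20)/2) = 47*(√19/2) = 47*√19/2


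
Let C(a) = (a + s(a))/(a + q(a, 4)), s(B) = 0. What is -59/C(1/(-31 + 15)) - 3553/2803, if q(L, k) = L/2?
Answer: -503237/5606 ≈ -89.768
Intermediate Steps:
q(L, k) = L/2 (q(L, k) = L*(1/2) = L/2)
C(a) = 2/3 (C(a) = (a + 0)/(a + a/2) = a/((3*a/2)) = a*(2/(3*a)) = 2/3)
-59/C(1/(-31 + 15)) - 3553/2803 = -59/2/3 - 3553/2803 = -59*3/2 - 3553*1/2803 = -177/2 - 3553/2803 = -503237/5606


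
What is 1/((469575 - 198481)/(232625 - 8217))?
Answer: 112204/135547 ≈ 0.82779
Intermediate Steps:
1/((469575 - 198481)/(232625 - 8217)) = 1/(271094/224408) = 1/(271094*(1/224408)) = 1/(135547/112204) = 112204/135547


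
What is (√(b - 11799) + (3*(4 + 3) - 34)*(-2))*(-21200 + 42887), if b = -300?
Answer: 563862 + 21687*I*√12099 ≈ 5.6386e+5 + 2.3855e+6*I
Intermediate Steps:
(√(b - 11799) + (3*(4 + 3) - 34)*(-2))*(-21200 + 42887) = (√(-300 - 11799) + (3*(4 + 3) - 34)*(-2))*(-21200 + 42887) = (√(-12099) + (3*7 - 34)*(-2))*21687 = (I*√12099 + (21 - 34)*(-2))*21687 = (I*√12099 - 13*(-2))*21687 = (I*√12099 + 26)*21687 = (26 + I*√12099)*21687 = 563862 + 21687*I*√12099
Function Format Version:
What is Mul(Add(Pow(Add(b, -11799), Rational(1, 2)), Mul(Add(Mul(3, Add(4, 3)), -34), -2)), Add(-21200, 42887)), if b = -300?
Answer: Add(563862, Mul(21687, I, Pow(12099, Rational(1, 2)))) ≈ Add(5.6386e+5, Mul(2.3855e+6, I))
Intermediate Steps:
Mul(Add(Pow(Add(b, -11799), Rational(1, 2)), Mul(Add(Mul(3, Add(4, 3)), -34), -2)), Add(-21200, 42887)) = Mul(Add(Pow(Add(-300, -11799), Rational(1, 2)), Mul(Add(Mul(3, Add(4, 3)), -34), -2)), Add(-21200, 42887)) = Mul(Add(Pow(-12099, Rational(1, 2)), Mul(Add(Mul(3, 7), -34), -2)), 21687) = Mul(Add(Mul(I, Pow(12099, Rational(1, 2))), Mul(Add(21, -34), -2)), 21687) = Mul(Add(Mul(I, Pow(12099, Rational(1, 2))), Mul(-13, -2)), 21687) = Mul(Add(Mul(I, Pow(12099, Rational(1, 2))), 26), 21687) = Mul(Add(26, Mul(I, Pow(12099, Rational(1, 2)))), 21687) = Add(563862, Mul(21687, I, Pow(12099, Rational(1, 2))))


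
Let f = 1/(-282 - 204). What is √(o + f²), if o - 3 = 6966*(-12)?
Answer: I*√19743387443/486 ≈ 289.12*I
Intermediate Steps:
f = -1/486 (f = 1/(-486) = -1/486 ≈ -0.0020576)
o = -83589 (o = 3 + 6966*(-12) = 3 - 83592 = -83589)
√(o + f²) = √(-83589 + (-1/486)²) = √(-83589 + 1/236196) = √(-19743387443/236196) = I*√19743387443/486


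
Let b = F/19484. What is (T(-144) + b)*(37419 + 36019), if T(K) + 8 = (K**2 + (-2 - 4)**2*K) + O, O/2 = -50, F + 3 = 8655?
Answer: 5524732441506/4871 ≈ 1.1342e+9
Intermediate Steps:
F = 8652 (F = -3 + 8655 = 8652)
b = 2163/4871 (b = 8652/19484 = 8652*(1/19484) = 2163/4871 ≈ 0.44406)
O = -100 (O = 2*(-50) = -100)
T(K) = -108 + K**2 + 36*K (T(K) = -8 + ((K**2 + (-2 - 4)**2*K) - 100) = -8 + ((K**2 + (-6)**2*K) - 100) = -8 + ((K**2 + 36*K) - 100) = -8 + (-100 + K**2 + 36*K) = -108 + K**2 + 36*K)
(T(-144) + b)*(37419 + 36019) = ((-108 + (-144)**2 + 36*(-144)) + 2163/4871)*(37419 + 36019) = ((-108 + 20736 - 5184) + 2163/4871)*73438 = (15444 + 2163/4871)*73438 = (75229887/4871)*73438 = 5524732441506/4871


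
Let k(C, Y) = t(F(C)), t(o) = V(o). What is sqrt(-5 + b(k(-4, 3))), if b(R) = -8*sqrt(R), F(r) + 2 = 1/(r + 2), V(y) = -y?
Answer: sqrt(-5 - 4*sqrt(10)) ≈ 4.2011*I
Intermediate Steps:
F(r) = -2 + 1/(2 + r) (F(r) = -2 + 1/(r + 2) = -2 + 1/(2 + r))
t(o) = -o
k(C, Y) = -(-3 - 2*C)/(2 + C)
sqrt(-5 + b(k(-4, 3))) = sqrt(-5 - 8*sqrt(5)*sqrt(-1/(2 - 4))) = sqrt(-5 - 8*sqrt(5)*sqrt(-1/(-2))) = sqrt(-5 - 8*sqrt(10)/2) = sqrt(-5 - 4*sqrt(10))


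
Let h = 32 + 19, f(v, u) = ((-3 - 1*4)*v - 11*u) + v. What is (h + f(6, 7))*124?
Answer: -7688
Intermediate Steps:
f(v, u) = -11*u - 6*v (f(v, u) = ((-3 - 4)*v - 11*u) + v = (-7*v - 11*u) + v = (-11*u - 7*v) + v = -11*u - 6*v)
h = 51
(h + f(6, 7))*124 = (51 + (-11*7 - 6*6))*124 = (51 + (-77 - 36))*124 = (51 - 113)*124 = -62*124 = -7688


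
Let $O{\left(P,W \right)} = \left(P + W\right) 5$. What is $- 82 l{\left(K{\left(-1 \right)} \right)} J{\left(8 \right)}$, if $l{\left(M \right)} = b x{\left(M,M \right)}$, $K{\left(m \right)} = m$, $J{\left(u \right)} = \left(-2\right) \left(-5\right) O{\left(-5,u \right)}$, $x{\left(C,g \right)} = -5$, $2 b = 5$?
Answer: $153750$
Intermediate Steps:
$b = \frac{5}{2}$ ($b = \frac{1}{2} \cdot 5 = \frac{5}{2} \approx 2.5$)
$O{\left(P,W \right)} = 5 P + 5 W$
$J{\left(u \right)} = -250 + 50 u$ ($J{\left(u \right)} = \left(-2\right) \left(-5\right) \left(5 \left(-5\right) + 5 u\right) = 10 \left(-25 + 5 u\right) = -250 + 50 u$)
$l{\left(M \right)} = - \frac{25}{2}$ ($l{\left(M \right)} = \frac{5}{2} \left(-5\right) = - \frac{25}{2}$)
$- 82 l{\left(K{\left(-1 \right)} \right)} J{\left(8 \right)} = \left(-82\right) \left(- \frac{25}{2}\right) \left(-250 + 50 \cdot 8\right) = 1025 \left(-250 + 400\right) = 1025 \cdot 150 = 153750$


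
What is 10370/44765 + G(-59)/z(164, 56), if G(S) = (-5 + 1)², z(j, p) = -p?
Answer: -484/8953 ≈ -0.054060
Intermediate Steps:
G(S) = 16 (G(S) = (-4)² = 16)
10370/44765 + G(-59)/z(164, 56) = 10370/44765 + 16/((-1*56)) = 10370*(1/44765) + 16/(-56) = 2074/8953 + 16*(-1/56) = 2074/8953 - 2/7 = -484/8953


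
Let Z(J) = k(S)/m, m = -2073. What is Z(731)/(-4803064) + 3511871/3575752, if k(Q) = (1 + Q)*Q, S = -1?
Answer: 3511871/3575752 ≈ 0.98213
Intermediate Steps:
k(Q) = Q*(1 + Q)
Z(J) = 0 (Z(J) = -(1 - 1)/(-2073) = -1*0*(-1/2073) = 0*(-1/2073) = 0)
Z(731)/(-4803064) + 3511871/3575752 = 0/(-4803064) + 3511871/3575752 = 0*(-1/4803064) + 3511871*(1/3575752) = 0 + 3511871/3575752 = 3511871/3575752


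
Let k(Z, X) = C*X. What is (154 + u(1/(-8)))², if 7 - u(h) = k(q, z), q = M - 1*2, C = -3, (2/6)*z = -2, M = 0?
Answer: 20449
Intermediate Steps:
z = -6 (z = 3*(-2) = -6)
q = -2 (q = 0 - 1*2 = 0 - 2 = -2)
k(Z, X) = -3*X
u(h) = -11 (u(h) = 7 - (-3)*(-6) = 7 - 1*18 = 7 - 18 = -11)
(154 + u(1/(-8)))² = (154 - 11)² = 143² = 20449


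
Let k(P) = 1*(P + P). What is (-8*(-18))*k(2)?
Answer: 576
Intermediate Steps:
k(P) = 2*P (k(P) = 1*(2*P) = 2*P)
(-8*(-18))*k(2) = (-8*(-18))*(2*2) = 144*4 = 576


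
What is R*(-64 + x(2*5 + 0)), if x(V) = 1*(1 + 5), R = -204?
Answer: 11832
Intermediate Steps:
x(V) = 6 (x(V) = 1*6 = 6)
R*(-64 + x(2*5 + 0)) = -204*(-64 + 6) = -204*(-58) = 11832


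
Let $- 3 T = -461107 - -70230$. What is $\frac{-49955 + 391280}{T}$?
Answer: $\frac{1023975}{390877} \approx 2.6197$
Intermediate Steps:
$T = \frac{390877}{3}$ ($T = - \frac{-461107 - -70230}{3} = - \frac{-461107 + 70230}{3} = \left(- \frac{1}{3}\right) \left(-390877\right) = \frac{390877}{3} \approx 1.3029 \cdot 10^{5}$)
$\frac{-49955 + 391280}{T} = \frac{-49955 + 391280}{\frac{390877}{3}} = 341325 \cdot \frac{3}{390877} = \frac{1023975}{390877}$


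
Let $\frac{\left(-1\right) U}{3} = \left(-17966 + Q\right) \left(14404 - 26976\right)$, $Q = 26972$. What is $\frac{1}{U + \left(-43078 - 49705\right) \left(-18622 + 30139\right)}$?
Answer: $- \frac{1}{728911515} \approx -1.3719 \cdot 10^{-9}$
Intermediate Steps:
$U = 339670296$ ($U = - 3 \left(-17966 + 26972\right) \left(14404 - 26976\right) = - 3 \cdot 9006 \left(-12572\right) = \left(-3\right) \left(-113223432\right) = 339670296$)
$\frac{1}{U + \left(-43078 - 49705\right) \left(-18622 + 30139\right)} = \frac{1}{339670296 + \left(-43078 - 49705\right) \left(-18622 + 30139\right)} = \frac{1}{339670296 - 1068581811} = \frac{1}{-728911515} = - \frac{1}{728911515}$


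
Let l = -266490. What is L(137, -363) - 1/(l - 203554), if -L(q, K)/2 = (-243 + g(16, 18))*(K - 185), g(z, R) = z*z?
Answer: 6697186913/470044 ≈ 14248.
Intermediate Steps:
g(z, R) = z²
L(q, K) = 4810 - 26*K (L(q, K) = -2*(-243 + 16²)*(K - 185) = -2*(-243 + 256)*(-185 + K) = -26*(-185 + K) = -2*(-2405 + 13*K) = 4810 - 26*K)
L(137, -363) - 1/(l - 203554) = (4810 - 26*(-363)) - 1/(-266490 - 203554) = (4810 + 9438) - 1/(-470044) = 14248 - 1*(-1/470044) = 14248 + 1/470044 = 6697186913/470044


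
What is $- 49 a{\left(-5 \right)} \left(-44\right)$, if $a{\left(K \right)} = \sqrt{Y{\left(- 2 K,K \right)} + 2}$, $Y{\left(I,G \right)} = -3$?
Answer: $2156 i \approx 2156.0 i$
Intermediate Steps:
$a{\left(K \right)} = i$ ($a{\left(K \right)} = \sqrt{-3 + 2} = \sqrt{-1} = i$)
$- 49 a{\left(-5 \right)} \left(-44\right) = - 49 i \left(-44\right) = 2156 i$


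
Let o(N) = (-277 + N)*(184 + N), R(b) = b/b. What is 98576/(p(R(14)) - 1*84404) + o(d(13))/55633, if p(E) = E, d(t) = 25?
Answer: -9929415812/4695592099 ≈ -2.1146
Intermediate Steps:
R(b) = 1
98576/(p(R(14)) - 1*84404) + o(d(13))/55633 = 98576/(1 - 1*84404) + (-50968 + 25² - 93*25)/55633 = 98576/(1 - 84404) + (-50968 + 625 - 2325)*(1/55633) = 98576/(-84403) - 52668*1/55633 = 98576*(-1/84403) - 52668/55633 = -98576/84403 - 52668/55633 = -9929415812/4695592099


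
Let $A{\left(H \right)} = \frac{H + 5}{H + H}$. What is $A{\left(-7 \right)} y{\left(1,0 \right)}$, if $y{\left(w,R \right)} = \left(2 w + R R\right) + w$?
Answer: $\frac{3}{7} \approx 0.42857$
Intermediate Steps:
$y{\left(w,R \right)} = R^{2} + 3 w$ ($y{\left(w,R \right)} = \left(2 w + R^{2}\right) + w = \left(R^{2} + 2 w\right) + w = R^{2} + 3 w$)
$A{\left(H \right)} = \frac{5 + H}{2 H}$
$A{\left(-7 \right)} y{\left(1,0 \right)} = \frac{5 - 7}{2 \left(-7\right)} \left(0^{2} + 3 \cdot 1\right) = \frac{1}{2} \left(- \frac{1}{7}\right) \left(-2\right) \left(0 + 3\right) = \frac{1}{7} \cdot 3 = \frac{3}{7}$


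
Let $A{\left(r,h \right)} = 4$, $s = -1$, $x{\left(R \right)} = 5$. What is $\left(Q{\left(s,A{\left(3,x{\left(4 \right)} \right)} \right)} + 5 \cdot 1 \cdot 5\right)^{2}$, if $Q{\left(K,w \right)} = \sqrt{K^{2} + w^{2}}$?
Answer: $\left(25 + \sqrt{17}\right)^{2} \approx 848.16$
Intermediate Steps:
$\left(Q{\left(s,A{\left(3,x{\left(4 \right)} \right)} \right)} + 5 \cdot 1 \cdot 5\right)^{2} = \left(\sqrt{\left(-1\right)^{2} + 4^{2}} + 5 \cdot 1 \cdot 5\right)^{2} = \left(\sqrt{1 + 16} + 5 \cdot 5\right)^{2} = \left(\sqrt{17} + 25\right)^{2} = \left(25 + \sqrt{17}\right)^{2}$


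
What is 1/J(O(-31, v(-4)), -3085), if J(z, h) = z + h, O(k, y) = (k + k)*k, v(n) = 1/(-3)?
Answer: -1/1163 ≈ -0.00085985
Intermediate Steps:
v(n) = -1/3
O(k, y) = 2*k**2 (O(k, y) = (2*k)*k = 2*k**2)
J(z, h) = h + z
1/J(O(-31, v(-4)), -3085) = 1/(-3085 + 2*(-31)**2) = 1/(-3085 + 2*961) = 1/(-3085 + 1922) = 1/(-1163) = -1/1163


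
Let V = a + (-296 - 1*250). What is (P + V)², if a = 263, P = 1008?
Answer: 525625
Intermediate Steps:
V = -283 (V = 263 + (-296 - 1*250) = 263 + (-296 - 250) = 263 - 546 = -283)
(P + V)² = (1008 - 283)² = 725² = 525625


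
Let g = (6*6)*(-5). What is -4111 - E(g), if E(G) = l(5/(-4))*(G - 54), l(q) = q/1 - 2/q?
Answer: -40291/10 ≈ -4029.1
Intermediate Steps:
g = -180 (g = 36*(-5) = -180)
l(q) = q - 2/q (l(q) = q*1 - 2/q = q - 2/q)
E(G) = -189/10 + 7*G/20 (E(G) = (5/(-4) - 2/(5/(-4)))*(G - 54) = (5*(-¼) - 2/(5*(-¼)))*(-54 + G) = (-5/4 - 2/(-5/4))*(-54 + G) = (-5/4 - 2*(-⅘))*(-54 + G) = (-5/4 + 8/5)*(-54 + G) = 7*(-54 + G)/20 = -189/10 + 7*G/20)
-4111 - E(g) = -4111 - (-189/10 + (7/20)*(-180)) = -4111 - (-189/10 - 63) = -4111 - 1*(-819/10) = -4111 + 819/10 = -40291/10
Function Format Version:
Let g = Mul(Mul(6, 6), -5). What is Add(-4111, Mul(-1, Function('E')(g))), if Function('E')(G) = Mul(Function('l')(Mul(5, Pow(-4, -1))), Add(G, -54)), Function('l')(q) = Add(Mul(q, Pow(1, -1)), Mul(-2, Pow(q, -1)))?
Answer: Rational(-40291, 10) ≈ -4029.1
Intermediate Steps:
g = -180 (g = Mul(36, -5) = -180)
Function('l')(q) = Add(q, Mul(-2, Pow(q, -1))) (Function('l')(q) = Add(Mul(q, 1), Mul(-2, Pow(q, -1))) = Add(q, Mul(-2, Pow(q, -1))))
Function('E')(G) = Add(Rational(-189, 10), Mul(Rational(7, 20), G)) (Function('E')(G) = Mul(Add(Mul(5, Pow(-4, -1)), Mul(-2, Pow(Mul(5, Pow(-4, -1)), -1))), Add(G, -54)) = Mul(Add(Mul(5, Rational(-1, 4)), Mul(-2, Pow(Mul(5, Rational(-1, 4)), -1))), Add(-54, G)) = Mul(Add(Rational(-5, 4), Mul(-2, Pow(Rational(-5, 4), -1))), Add(-54, G)) = Mul(Add(Rational(-5, 4), Mul(-2, Rational(-4, 5))), Add(-54, G)) = Mul(Add(Rational(-5, 4), Rational(8, 5)), Add(-54, G)) = Mul(Rational(7, 20), Add(-54, G)) = Add(Rational(-189, 10), Mul(Rational(7, 20), G)))
Add(-4111, Mul(-1, Function('E')(g))) = Add(-4111, Mul(-1, Add(Rational(-189, 10), Mul(Rational(7, 20), -180)))) = Add(-4111, Mul(-1, Add(Rational(-189, 10), -63))) = Add(-4111, Mul(-1, Rational(-819, 10))) = Add(-4111, Rational(819, 10)) = Rational(-40291, 10)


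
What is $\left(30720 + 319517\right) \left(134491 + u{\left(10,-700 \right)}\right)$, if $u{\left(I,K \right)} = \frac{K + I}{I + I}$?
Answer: $\frac{94183282381}{2} \approx 4.7092 \cdot 10^{10}$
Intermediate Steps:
$u{\left(I,K \right)} = \frac{I + K}{2 I}$
$\left(30720 + 319517\right) \left(134491 + u{\left(10,-700 \right)}\right) = \left(30720 + 319517\right) \left(134491 + \frac{10 - 700}{2 \cdot 10}\right) = 350237 \left(134491 + \frac{1}{2} \cdot \frac{1}{10} \left(-690\right)\right) = 350237 \left(134491 - \frac{69}{2}\right) = 350237 \cdot \frac{268913}{2} = \frac{94183282381}{2}$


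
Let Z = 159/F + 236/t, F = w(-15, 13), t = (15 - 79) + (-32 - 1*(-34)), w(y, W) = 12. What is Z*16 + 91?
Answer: 7505/31 ≈ 242.10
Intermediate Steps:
t = -62 (t = -64 + (-32 + 34) = -64 + 2 = -62)
F = 12
Z = 1171/124 (Z = 159/12 + 236/(-62) = 159*(1/12) + 236*(-1/62) = 53/4 - 118/31 = 1171/124 ≈ 9.4435)
Z*16 + 91 = (1171/124)*16 + 91 = 4684/31 + 91 = 7505/31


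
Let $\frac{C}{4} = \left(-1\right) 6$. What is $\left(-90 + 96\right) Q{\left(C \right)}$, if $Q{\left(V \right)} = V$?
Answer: $-144$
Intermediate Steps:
$C = -24$ ($C = 4 \left(\left(-1\right) 6\right) = 4 \left(-6\right) = -24$)
$\left(-90 + 96\right) Q{\left(C \right)} = \left(-90 + 96\right) \left(-24\right) = 6 \left(-24\right) = -144$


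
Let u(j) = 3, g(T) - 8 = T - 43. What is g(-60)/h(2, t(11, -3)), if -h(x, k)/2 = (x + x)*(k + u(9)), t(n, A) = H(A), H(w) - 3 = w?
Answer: 95/24 ≈ 3.9583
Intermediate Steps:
g(T) = -35 + T (g(T) = 8 + (T - 43) = 8 + (-43 + T) = -35 + T)
H(w) = 3 + w
t(n, A) = 3 + A
h(x, k) = -4*x*(3 + k) (h(x, k) = -2*(x + x)*(k + 3) = -2*2*x*(3 + k) = -4*x*(3 + k))
g(-60)/h(2, t(11, -3)) = (-35 - 60)/((-4*2*(3 + (3 - 3)))) = -95*(-1/(8*(3 + 0))) = -95/((-4*2*3)) = -95/(-24) = -95*(-1/24) = 95/24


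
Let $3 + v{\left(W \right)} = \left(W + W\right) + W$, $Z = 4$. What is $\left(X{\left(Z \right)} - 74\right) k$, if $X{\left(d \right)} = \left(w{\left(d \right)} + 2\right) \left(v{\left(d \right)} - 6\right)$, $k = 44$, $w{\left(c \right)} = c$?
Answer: $-2464$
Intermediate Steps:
$v{\left(W \right)} = -3 + 3 W$ ($v{\left(W \right)} = -3 + \left(\left(W + W\right) + W\right) = -3 + \left(2 W + W\right) = -3 + 3 W$)
$X{\left(d \right)} = \left(-9 + 3 d\right) \left(2 + d\right)$ ($X{\left(d \right)} = \left(d + 2\right) \left(\left(-3 + 3 d\right) - 6\right) = \left(2 + d\right) \left(-9 + 3 d\right) = \left(-9 + 3 d\right) \left(2 + d\right)$)
$\left(X{\left(Z \right)} - 74\right) k = \left(\left(-18 + 3 \cdot 4 \left(-1 + 4\right)\right) - 74\right) 44 = \left(\left(-18 + 3 \cdot 4 \cdot 3\right) - 74\right) 44 = \left(\left(-18 + 36\right) - 74\right) 44 = \left(18 - 74\right) 44 = \left(-56\right) 44 = -2464$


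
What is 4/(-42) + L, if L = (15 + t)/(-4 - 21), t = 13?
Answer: -638/525 ≈ -1.2152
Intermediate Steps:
L = -28/25 (L = (15 + 13)/(-4 - 21) = 28/(-25) = 28*(-1/25) = -28/25 ≈ -1.1200)
4/(-42) + L = 4/(-42) - 28/25 = -1/42*4 - 28/25 = -2/21 - 28/25 = -638/525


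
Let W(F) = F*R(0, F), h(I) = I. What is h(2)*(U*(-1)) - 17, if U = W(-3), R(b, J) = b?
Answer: -17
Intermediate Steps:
W(F) = 0 (W(F) = F*0 = 0)
U = 0
h(2)*(U*(-1)) - 17 = 2*(0*(-1)) - 17 = 2*0 - 17 = 0 - 17 = -17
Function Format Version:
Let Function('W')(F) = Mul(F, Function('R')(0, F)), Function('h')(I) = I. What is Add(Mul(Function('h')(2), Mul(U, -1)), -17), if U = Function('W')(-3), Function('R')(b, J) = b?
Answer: -17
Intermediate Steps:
Function('W')(F) = 0 (Function('W')(F) = Mul(F, 0) = 0)
U = 0
Add(Mul(Function('h')(2), Mul(U, -1)), -17) = Add(Mul(2, Mul(0, -1)), -17) = Add(Mul(2, 0), -17) = Add(0, -17) = -17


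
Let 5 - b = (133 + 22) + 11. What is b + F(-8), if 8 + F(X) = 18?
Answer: -151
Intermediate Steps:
F(X) = 10 (F(X) = -8 + 18 = 10)
b = -161 (b = 5 - ((133 + 22) + 11) = 5 - (155 + 11) = 5 - 1*166 = 5 - 166 = -161)
b + F(-8) = -161 + 10 = -151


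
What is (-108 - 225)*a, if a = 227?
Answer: -75591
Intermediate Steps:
(-108 - 225)*a = (-108 - 225)*227 = -333*227 = -75591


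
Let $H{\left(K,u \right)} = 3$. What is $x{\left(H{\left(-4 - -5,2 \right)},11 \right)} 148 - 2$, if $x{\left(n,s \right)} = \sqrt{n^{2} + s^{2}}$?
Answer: $-2 + 148 \sqrt{130} \approx 1685.5$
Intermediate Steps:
$x{\left(H{\left(-4 - -5,2 \right)},11 \right)} 148 - 2 = \sqrt{3^{2} + 11^{2}} \cdot 148 - 2 = \sqrt{9 + 121} \cdot 148 - 2 = \sqrt{130} \cdot 148 - 2 = 148 \sqrt{130} - 2 = -2 + 148 \sqrt{130}$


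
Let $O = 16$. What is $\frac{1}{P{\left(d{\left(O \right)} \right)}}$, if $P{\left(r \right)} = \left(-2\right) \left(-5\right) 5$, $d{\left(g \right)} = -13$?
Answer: $\frac{1}{50} \approx 0.02$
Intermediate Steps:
$P{\left(r \right)} = 50$ ($P{\left(r \right)} = 10 \cdot 5 = 50$)
$\frac{1}{P{\left(d{\left(O \right)} \right)}} = \frac{1}{50}$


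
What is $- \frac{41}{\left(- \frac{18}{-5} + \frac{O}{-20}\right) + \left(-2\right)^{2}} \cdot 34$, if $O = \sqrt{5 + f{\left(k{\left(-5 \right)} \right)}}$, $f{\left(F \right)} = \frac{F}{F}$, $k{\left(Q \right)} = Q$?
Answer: $- \frac{2118880}{11549} - \frac{13940 \sqrt{6}}{11549} \approx -186.43$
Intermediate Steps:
$f{\left(F \right)} = 1$
$O = \sqrt{6}$ ($O = \sqrt{5 + 1} = \sqrt{6} \approx 2.4495$)
$- \frac{41}{\left(- \frac{18}{-5} + \frac{O}{-20}\right) + \left(-2\right)^{2}} \cdot 34 = - \frac{41}{\left(- \frac{18}{-5} + \frac{\sqrt{6}}{-20}\right) + \left(-2\right)^{2}} \cdot 34 = - \frac{41}{\left(\left(-18\right) \left(- \frac{1}{5}\right) + \sqrt{6} \left(- \frac{1}{20}\right)\right) + 4} \cdot 34 = - \frac{41}{\left(\frac{18}{5} - \frac{\sqrt{6}}{20}\right) + 4} \cdot 34 = - \frac{41}{\frac{38}{5} - \frac{\sqrt{6}}{20}} \cdot 34 = - \frac{1394}{\frac{38}{5} - \frac{\sqrt{6}}{20}}$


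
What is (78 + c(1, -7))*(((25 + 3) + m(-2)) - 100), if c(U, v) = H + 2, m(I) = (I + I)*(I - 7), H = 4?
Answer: -3024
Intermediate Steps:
m(I) = 2*I*(-7 + I) (m(I) = (2*I)*(-7 + I) = 2*I*(-7 + I))
c(U, v) = 6 (c(U, v) = 4 + 2 = 6)
(78 + c(1, -7))*(((25 + 3) + m(-2)) - 100) = (78 + 6)*(((25 + 3) + 2*(-2)*(-7 - 2)) - 100) = 84*((28 + 2*(-2)*(-9)) - 100) = 84*((28 + 36) - 100) = 84*(64 - 100) = 84*(-36) = -3024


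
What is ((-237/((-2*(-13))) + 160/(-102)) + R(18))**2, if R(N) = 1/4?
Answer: 765684241/7033104 ≈ 108.87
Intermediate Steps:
R(N) = 1/4
((-237/((-2*(-13))) + 160/(-102)) + R(18))**2 = ((-237/((-2*(-13))) + 160/(-102)) + 1/4)**2 = ((-237/26 + 160*(-1/102)) + 1/4)**2 = ((-237*1/26 - 80/51) + 1/4)**2 = ((-237/26 - 80/51) + 1/4)**2 = (-14167/1326 + 1/4)**2 = (-27671/2652)**2 = 765684241/7033104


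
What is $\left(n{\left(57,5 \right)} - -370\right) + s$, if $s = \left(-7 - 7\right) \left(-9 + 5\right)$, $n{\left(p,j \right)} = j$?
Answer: $431$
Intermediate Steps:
$s = 56$ ($s = \left(-7 - 7\right) \left(-4\right) = \left(-14\right) \left(-4\right) = 56$)
$\left(n{\left(57,5 \right)} - -370\right) + s = \left(5 - -370\right) + 56 = \left(5 + \left(-8 + 378\right)\right) + 56 = \left(5 + 370\right) + 56 = 375 + 56 = 431$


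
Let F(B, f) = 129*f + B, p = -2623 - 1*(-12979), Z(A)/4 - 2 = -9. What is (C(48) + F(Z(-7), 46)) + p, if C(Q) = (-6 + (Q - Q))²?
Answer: 16298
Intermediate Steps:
Z(A) = -28 (Z(A) = 8 + 4*(-9) = 8 - 36 = -28)
C(Q) = 36 (C(Q) = (-6 + 0)² = (-6)² = 36)
p = 10356 (p = -2623 + 12979 = 10356)
F(B, f) = B + 129*f
(C(48) + F(Z(-7), 46)) + p = (36 + (-28 + 129*46)) + 10356 = (36 + (-28 + 5934)) + 10356 = (36 + 5906) + 10356 = 5942 + 10356 = 16298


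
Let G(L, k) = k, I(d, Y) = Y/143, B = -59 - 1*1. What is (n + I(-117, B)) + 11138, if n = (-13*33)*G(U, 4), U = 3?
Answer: 1347286/143 ≈ 9421.6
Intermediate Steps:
B = -60 (B = -59 - 1 = -60)
I(d, Y) = Y/143 (I(d, Y) = Y*(1/143) = Y/143)
n = -1716 (n = -13*33*4 = -429*4 = -1716)
(n + I(-117, B)) + 11138 = (-1716 + (1/143)*(-60)) + 11138 = (-1716 - 60/143) + 11138 = -245448/143 + 11138 = 1347286/143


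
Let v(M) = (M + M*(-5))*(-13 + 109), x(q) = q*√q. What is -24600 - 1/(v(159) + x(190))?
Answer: -11442001610568/465122017 + 95*√190/1860488068 ≈ -24600.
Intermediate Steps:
x(q) = q^(3/2)
v(M) = -384*M (v(M) = (M - 5*M)*96 = -4*M*96 = -384*M)
-24600 - 1/(v(159) + x(190)) = -24600 - 1/(-384*159 + 190^(3/2)) = -24600 - 1/(-61056 + 190*√190)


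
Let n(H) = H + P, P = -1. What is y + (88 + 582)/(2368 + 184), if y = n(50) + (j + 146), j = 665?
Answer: 1097695/1276 ≈ 860.26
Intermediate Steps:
n(H) = -1 + H (n(H) = H - 1 = -1 + H)
y = 860 (y = (-1 + 50) + (665 + 146) = 49 + 811 = 860)
y + (88 + 582)/(2368 + 184) = 860 + (88 + 582)/(2368 + 184) = 860 + 670/2552 = 860 + 670*(1/2552) = 860 + 335/1276 = 1097695/1276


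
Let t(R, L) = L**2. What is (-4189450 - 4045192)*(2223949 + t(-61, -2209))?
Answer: -58495849950460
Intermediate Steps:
(-4189450 - 4045192)*(2223949 + t(-61, -2209)) = (-4189450 - 4045192)*(2223949 + (-2209)**2) = -8234642*(2223949 + 4879681) = -8234642*7103630 = -58495849950460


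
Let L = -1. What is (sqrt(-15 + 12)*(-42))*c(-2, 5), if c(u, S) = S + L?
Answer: -168*I*sqrt(3) ≈ -290.98*I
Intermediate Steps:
c(u, S) = -1 + S (c(u, S) = S - 1 = -1 + S)
(sqrt(-15 + 12)*(-42))*c(-2, 5) = (sqrt(-15 + 12)*(-42))*(-1 + 5) = (sqrt(-3)*(-42))*4 = ((I*sqrt(3))*(-42))*4 = -42*I*sqrt(3)*4 = -168*I*sqrt(3)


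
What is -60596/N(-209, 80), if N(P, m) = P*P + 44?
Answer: -60596/43725 ≈ -1.3858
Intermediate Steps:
N(P, m) = 44 + P² (N(P, m) = P² + 44 = 44 + P²)
-60596/N(-209, 80) = -60596/(44 + (-209)²) = -60596/(44 + 43681) = -60596/43725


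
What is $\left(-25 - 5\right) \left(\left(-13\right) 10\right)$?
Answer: $3900$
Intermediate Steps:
$\left(-25 - 5\right) \left(\left(-13\right) 10\right) = \left(-30\right) \left(-130\right) = 3900$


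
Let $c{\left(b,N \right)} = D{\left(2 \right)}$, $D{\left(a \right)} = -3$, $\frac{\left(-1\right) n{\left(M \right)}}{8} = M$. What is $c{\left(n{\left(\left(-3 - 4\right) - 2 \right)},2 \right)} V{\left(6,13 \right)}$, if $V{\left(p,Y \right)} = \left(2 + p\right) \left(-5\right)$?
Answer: $120$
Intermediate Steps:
$V{\left(p,Y \right)} = -10 - 5 p$
$n{\left(M \right)} = - 8 M$
$c{\left(b,N \right)} = -3$
$c{\left(n{\left(\left(-3 - 4\right) - 2 \right)},2 \right)} V{\left(6,13 \right)} = - 3 \left(-10 - 30\right) = \left(-3\right) \left(-40\right) = 120$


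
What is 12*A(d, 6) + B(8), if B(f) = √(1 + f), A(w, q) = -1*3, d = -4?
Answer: -33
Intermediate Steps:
A(w, q) = -3
12*A(d, 6) + B(8) = 12*(-3) + √(1 + 8) = -36 + √9 = -36 + 3 = -33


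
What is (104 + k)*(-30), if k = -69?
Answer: -1050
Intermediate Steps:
(104 + k)*(-30) = (104 - 69)*(-30) = 35*(-30) = -1050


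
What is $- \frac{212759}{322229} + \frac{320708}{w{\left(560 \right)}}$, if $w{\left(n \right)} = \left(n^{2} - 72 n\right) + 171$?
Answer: $\frac{45162256823}{88113842279} \approx 0.51254$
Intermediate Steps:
$w{\left(n \right)} = 171 + n^{2} - 72 n$
$- \frac{212759}{322229} + \frac{320708}{w{\left(560 \right)}} = - \frac{212759}{322229} + \frac{320708}{171 + 560^{2} - 40320} = \left(-212759\right) \frac{1}{322229} + \frac{320708}{171 + 313600 - 40320} = - \frac{212759}{322229} + \frac{320708}{273451} = \frac{45162256823}{88113842279}$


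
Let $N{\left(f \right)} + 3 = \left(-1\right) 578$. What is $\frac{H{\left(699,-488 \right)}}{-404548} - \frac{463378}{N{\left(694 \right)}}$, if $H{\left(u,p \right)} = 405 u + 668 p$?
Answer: $\frac{187483561653}{235042388} \approx 797.66$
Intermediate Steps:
$N{\left(f \right)} = -581$ ($N{\left(f \right)} = -3 - 578 = -581$)
$\frac{H{\left(699,-488 \right)}}{-404548} - \frac{463378}{N{\left(694 \right)}} = \frac{405 \cdot 699 + 668 \left(-488\right)}{-404548} - \frac{463378}{-581} = \left(283095 - 325984\right) \left(- \frac{1}{404548}\right) - - \frac{463378}{581} = \left(-42889\right) \left(- \frac{1}{404548}\right) + \frac{463378}{581} = \frac{42889}{404548} + \frac{463378}{581} = \frac{187483561653}{235042388}$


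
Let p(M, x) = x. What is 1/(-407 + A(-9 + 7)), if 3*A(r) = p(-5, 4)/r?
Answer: -3/1223 ≈ -0.0024530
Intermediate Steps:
A(r) = 4/(3*r) (A(r) = (4/r)/3 = 4/(3*r))
1/(-407 + A(-9 + 7)) = 1/(-407 + 4/(3*(-9 + 7))) = 1/(-407 + (4/3)/(-2)) = 1/(-407 + (4/3)*(-½)) = 1/(-407 - ⅔) = 1/(-1223/3) = -3/1223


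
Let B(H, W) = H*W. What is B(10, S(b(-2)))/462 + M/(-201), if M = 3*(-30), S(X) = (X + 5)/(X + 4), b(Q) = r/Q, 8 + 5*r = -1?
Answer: 359335/758373 ≈ 0.47382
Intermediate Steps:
r = -9/5 (r = -8/5 + (⅕)*(-1) = -8/5 - ⅕ = -9/5 ≈ -1.8000)
b(Q) = -9/(5*Q)
S(X) = (5 + X)/(4 + X)
M = -90
B(10, S(b(-2)))/462 + M/(-201) = (10*((5 - 9/5/(-2))/(4 - 9/5/(-2))))/462 - 90/(-201) = (10*((5 - 9/5*(-½))/(4 - 9/5*(-½))))*(1/462) - 90*(-1/201) = (10*((5 + 9/10)/(4 + 9/10)))*(1/462) + 30/67 = (10*((59/10)/(49/10)))*(1/462) + 30/67 = (10*((10/49)*(59/10)))*(1/462) + 30/67 = (10*(59/49))*(1/462) + 30/67 = (590/49)*(1/462) + 30/67 = 295/11319 + 30/67 = 359335/758373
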